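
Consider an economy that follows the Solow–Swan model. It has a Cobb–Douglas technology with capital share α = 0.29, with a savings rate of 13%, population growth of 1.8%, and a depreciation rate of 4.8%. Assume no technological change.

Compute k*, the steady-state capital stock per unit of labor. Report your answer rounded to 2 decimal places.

At the steady state, Δk = 0, so s·k^α = (n + δ)·k.
Rearranging, k^(1−α) = s / (n + δ).
k^0.71 = 0.13 / (0.018 + 0.048) = 0.13 / 0.066 = 1.9697
k* = 1.9697^(1/0.71) ≈ 2.5981

k* ≈ 2.60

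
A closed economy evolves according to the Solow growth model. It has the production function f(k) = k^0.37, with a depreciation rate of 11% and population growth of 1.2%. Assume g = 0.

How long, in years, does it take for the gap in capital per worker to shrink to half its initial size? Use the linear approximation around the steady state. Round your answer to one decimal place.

about 9.0 years

Near the steady state the convergence rate is λ = (1 − α)(n + δ).
λ = (1 − 0.37) × 0.122 = 0.63 × 0.122 = 0.07686
Half-life = ln 2 / λ = 0.6931 / 0.07686 ≈ 9.02 years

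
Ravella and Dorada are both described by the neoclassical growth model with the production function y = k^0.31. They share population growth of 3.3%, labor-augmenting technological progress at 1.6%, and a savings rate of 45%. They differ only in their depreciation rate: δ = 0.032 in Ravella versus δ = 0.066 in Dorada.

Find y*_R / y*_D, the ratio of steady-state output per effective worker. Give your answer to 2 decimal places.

y*_R / y*_D ≈ 1.17

Steady-state y* = [s/(n + g + δ)]^(α/(1−α)), so the ratio is [ (s_R/(n + g + δ)_R) / (s_D/(n + g + δ)_D) ]^0.4493.
s_R/(n + g + δ)_R = 0.45/0.081 = 5.5556; s_D/(n + g + δ)_D = 0.45/0.115 = 3.9130.
Ratio = (5.5556/3.9130)^0.4493 = 1.4198^0.4493 ≈ 1.1706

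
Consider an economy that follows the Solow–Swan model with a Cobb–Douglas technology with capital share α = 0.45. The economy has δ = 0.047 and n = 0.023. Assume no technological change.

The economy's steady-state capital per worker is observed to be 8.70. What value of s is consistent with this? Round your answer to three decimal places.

At the steady state, Δk = 0, so s·k^α = (n + δ)·k.
So s / (n + δ) = (k*)^(1−α) = 8.70^0.55 = 3.2865.
Therefore s = 3.2865 × (n + δ) = 3.2865 × 0.070 = 0.2301.

s ≈ 0.230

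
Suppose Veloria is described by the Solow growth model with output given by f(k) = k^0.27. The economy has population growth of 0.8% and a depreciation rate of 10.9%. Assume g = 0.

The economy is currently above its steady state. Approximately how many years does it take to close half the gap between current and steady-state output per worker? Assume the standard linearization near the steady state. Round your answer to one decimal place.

Near the steady state the convergence rate is λ = (1 − α)(n + δ).
λ = (1 − 0.27) × 0.117 = 0.73 × 0.117 = 0.08541
Half-life = ln 2 / λ = 0.6931 / 0.08541 ≈ 8.11 years

about 8.1 years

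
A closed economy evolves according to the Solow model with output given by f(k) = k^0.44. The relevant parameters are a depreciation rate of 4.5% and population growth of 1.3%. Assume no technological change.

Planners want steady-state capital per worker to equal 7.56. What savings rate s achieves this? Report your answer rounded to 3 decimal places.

s ≈ 0.180

In steady state, investment equals break-even investment: s·k^α = (n + δ)·k.
So s / (n + δ) = (k*)^(1−α) = 7.56^0.56 = 3.1044.
Therefore s = 3.1044 × (n + δ) = 3.1044 × 0.058 = 0.1801.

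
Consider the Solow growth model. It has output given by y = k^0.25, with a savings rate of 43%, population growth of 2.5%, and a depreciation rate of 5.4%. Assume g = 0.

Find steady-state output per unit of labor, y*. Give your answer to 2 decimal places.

Steady state requires s·f(k) = (n + δ)·k, i.e. s·k^α = (n + δ)·k.
Rearranging, k^(1−α) = s / (n + δ).
k^0.75 = 0.43 / (0.025 + 0.054) = 0.43 / 0.079 = 5.4430
k* = 5.4430^(1/0.75) ≈ 9.5745
y* = (k*)^α = 9.5745^0.25 ≈ 1.7591

y* = 1.76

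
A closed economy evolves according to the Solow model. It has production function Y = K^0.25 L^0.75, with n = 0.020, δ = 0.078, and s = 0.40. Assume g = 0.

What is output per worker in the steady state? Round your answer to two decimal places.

In steady state, investment equals break-even investment: s·k^α = (n + δ)·k.
Rearranging, k^(1−α) = s / (n + δ).
k^0.75 = 0.40 / (0.020 + 0.078) = 0.40 / 0.098 = 4.0816
k* = 4.0816^(1/0.75) ≈ 6.5229
y* = (k*)^α = 6.5229^0.25 ≈ 1.5981

y* ≈ 1.60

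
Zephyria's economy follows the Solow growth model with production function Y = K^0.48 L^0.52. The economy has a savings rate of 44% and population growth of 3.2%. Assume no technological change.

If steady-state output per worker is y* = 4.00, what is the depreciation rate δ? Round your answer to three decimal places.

δ ≈ 0.066

At the steady state, Δk = 0, so s·k^α = (n + δ)·k.
Since y* = [s/(n + δ)]^(α/(1−α)), we have s/(n + δ) = (y*)^((1−α)/α) = 4.00^1.0833 = 4.4896.
Therefore n + δ = s / 4.4896 = 0.44 / 4.4896 = 0.0980, so δ = 0.0980 − 0.032 = 0.0660.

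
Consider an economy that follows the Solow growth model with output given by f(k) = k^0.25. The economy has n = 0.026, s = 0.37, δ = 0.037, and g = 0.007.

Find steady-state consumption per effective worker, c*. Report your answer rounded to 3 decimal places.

At the steady state, Δk = 0, so s·k^α = (n + g + δ)·k.
Dividing both sides by k: k^(1−α) = s / (n + g + δ).
k^0.75 = 0.37 / (0.026 + 0.007 + 0.037) = 0.37 / 0.070 = 5.2857
k* = 5.2857^(1/0.75) ≈ 9.2074
y* = (k*)^α = 9.2074^0.25 ≈ 1.7419
c* = (1 − s)·y* = (1 − 0.37) × 1.7419 ≈ 1.0974

c* ≈ 1.097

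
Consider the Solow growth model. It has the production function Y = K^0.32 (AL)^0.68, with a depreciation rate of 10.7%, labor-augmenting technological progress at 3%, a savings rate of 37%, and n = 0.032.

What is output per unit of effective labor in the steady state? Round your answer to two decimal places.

y* ≈ 1.45

At the steady state, Δk = 0, so s·k^α = (n + g + δ)·k.
Rearranging, k^(1−α) = s / (n + g + δ).
k^0.68 = 0.37 / (0.032 + 0.030 + 0.107) = 0.37 / 0.169 = 2.1893
k* = 2.1893^(1/0.68) ≈ 3.1655
y* = (k*)^α = 3.1655^0.32 ≈ 1.4459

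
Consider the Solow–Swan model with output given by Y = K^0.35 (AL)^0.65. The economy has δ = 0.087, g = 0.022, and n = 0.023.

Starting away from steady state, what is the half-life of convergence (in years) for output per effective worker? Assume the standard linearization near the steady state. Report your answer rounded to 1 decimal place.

half-life ≈ 8.1 years

Near the steady state the convergence rate is λ = (1 − α)(n + g + δ).
λ = (1 − 0.35) × 0.132 = 0.65 × 0.132 = 0.0858
Half-life = ln 2 / λ = 0.6931 / 0.0858 ≈ 8.08 years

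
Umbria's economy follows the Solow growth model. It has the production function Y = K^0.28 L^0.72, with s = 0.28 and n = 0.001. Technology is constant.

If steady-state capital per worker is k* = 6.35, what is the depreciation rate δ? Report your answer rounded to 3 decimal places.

Steady state requires s·f(k) = (n + δ)·k, i.e. s·k^α = (n + δ)·k.
So s / (n + δ) = (k*)^(1−α) = 6.35^0.72 = 3.7844.
Therefore n + δ = s / 3.7844 = 0.28 / 3.7844 = 0.0740, so δ = 0.0740 − 0.001 = 0.0730.

δ ≈ 0.073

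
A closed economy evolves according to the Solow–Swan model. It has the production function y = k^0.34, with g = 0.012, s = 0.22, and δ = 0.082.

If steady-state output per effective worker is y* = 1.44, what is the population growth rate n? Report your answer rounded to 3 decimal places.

n ≈ 0.014

Steady state requires s·f(k) = (n + g + δ)·k, i.e. s·k^α = (n + g + δ)·k.
Since y* = [s/(n + g + δ)]^(α/(1−α)), we have s/(n + g + δ) = (y*)^((1−α)/α) = 1.44^1.9412 = 2.0296.
Therefore n + g + δ = s / 2.0296 = 0.22 / 2.0296 = 0.1084, so n = 0.1084 − 0.094 = 0.0144.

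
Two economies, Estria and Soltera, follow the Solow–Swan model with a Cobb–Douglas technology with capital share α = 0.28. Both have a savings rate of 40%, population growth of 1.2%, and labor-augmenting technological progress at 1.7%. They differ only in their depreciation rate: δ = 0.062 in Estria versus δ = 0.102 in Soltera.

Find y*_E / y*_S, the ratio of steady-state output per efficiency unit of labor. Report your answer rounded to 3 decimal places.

Steady-state y* = [s/(n + g + δ)]^(α/(1−α)), so the ratio is [ (s_E/(n + g + δ)_E) / (s_S/(n + g + δ)_S) ]^0.3889.
s_E/(n + g + δ)_E = 0.40/0.091 = 4.3956; s_S/(n + g + δ)_S = 0.40/0.131 = 3.0534.
Ratio = (4.3956/3.0534)^0.3889 = 1.4396^0.3889 ≈ 1.1522

ratio ≈ 1.152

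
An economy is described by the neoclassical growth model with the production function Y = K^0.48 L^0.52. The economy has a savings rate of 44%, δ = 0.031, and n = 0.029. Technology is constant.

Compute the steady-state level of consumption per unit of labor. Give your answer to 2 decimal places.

Steady state requires s·f(k) = (n + δ)·k, i.e. s·k^α = (n + δ)·k.
Dividing both sides by k: k^(1−α) = s / (n + δ).
k^0.52 = 0.44 / (0.029 + 0.031) = 0.44 / 0.060 = 7.3333
k* = 7.3333^(1/0.52) ≈ 46.1357
y* = (k*)^α = 46.1357^0.48 ≈ 6.2913
c* = (1 − s)·y* = (1 − 0.44) × 6.2913 ≈ 3.5231

c* = 3.52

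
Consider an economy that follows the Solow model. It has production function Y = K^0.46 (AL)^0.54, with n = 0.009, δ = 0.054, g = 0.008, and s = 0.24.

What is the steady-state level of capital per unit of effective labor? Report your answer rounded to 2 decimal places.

Steady state requires s·f(k) = (n + g + δ)·k, i.e. s·k^α = (n + g + δ)·k.
Dividing both sides by k: k^(1−α) = s / (n + g + δ).
k^0.54 = 0.24 / (0.009 + 0.008 + 0.054) = 0.24 / 0.071 = 3.3803
k* = 3.3803^(1/0.54) ≈ 9.5400

k* ≈ 9.54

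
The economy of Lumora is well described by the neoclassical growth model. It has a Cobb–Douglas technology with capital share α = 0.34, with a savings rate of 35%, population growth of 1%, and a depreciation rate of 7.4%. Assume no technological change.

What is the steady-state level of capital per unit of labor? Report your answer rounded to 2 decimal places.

At the steady state, Δk = 0, so s·k^α = (n + δ)·k.
Dividing both sides by k: k^(1−α) = s / (n + δ).
k^0.66 = 0.35 / (0.010 + 0.074) = 0.35 / 0.084 = 4.1667
k* = 4.1667^(1/0.66) ≈ 8.6912

k* = 8.69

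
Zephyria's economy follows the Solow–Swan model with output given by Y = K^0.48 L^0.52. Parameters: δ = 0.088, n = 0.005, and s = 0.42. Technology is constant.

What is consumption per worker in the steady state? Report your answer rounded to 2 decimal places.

c* ≈ 2.33

Steady state requires s·f(k) = (n + δ)·k, i.e. s·k^α = (n + δ)·k.
Dividing both sides by k: k^(1−α) = s / (n + δ).
k^0.52 = 0.42 / (0.005 + 0.088) = 0.42 / 0.093 = 4.5161
k* = 4.5161^(1/0.52) ≈ 18.1619
y* = (k*)^α = 18.1619^0.48 ≈ 4.0216
c* = (1 − s)·y* = (1 − 0.42) × 4.0216 ≈ 2.3325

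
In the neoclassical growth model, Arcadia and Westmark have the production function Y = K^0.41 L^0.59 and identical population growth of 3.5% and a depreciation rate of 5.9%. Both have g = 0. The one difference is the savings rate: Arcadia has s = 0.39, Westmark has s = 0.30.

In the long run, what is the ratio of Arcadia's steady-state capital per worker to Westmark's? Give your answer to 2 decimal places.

ratio ≈ 1.56

Steady-state k* = [s/(n + δ)]^(1/(1−α)), so the ratio is [ (s_A/(n + δ)_A) / (s_W/(n + δ)_W) ]^1.6949.
s_A/(n + δ)_A = 0.39/0.094 = 4.1489; s_W/(n + δ)_W = 0.30/0.094 = 3.1915.
Ratio = (4.1489/3.1915)^1.6949 = 1.3000^1.6949 ≈ 1.5600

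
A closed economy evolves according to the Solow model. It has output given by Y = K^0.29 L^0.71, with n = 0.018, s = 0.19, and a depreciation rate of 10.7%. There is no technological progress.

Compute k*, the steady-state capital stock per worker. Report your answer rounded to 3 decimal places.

At the steady state, Δk = 0, so s·k^α = (n + δ)·k.
Dividing both sides by k: k^(1−α) = s / (n + δ).
k^0.71 = 0.19 / (0.018 + 0.107) = 0.19 / 0.125 = 1.5200
k* = 1.5200^(1/0.71) ≈ 1.8035

k* ≈ 1.804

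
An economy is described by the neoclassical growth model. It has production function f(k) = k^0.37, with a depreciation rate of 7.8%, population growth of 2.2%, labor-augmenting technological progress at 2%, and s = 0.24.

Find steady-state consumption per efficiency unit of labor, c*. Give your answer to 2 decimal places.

Steady state requires s·f(k) = (n + g + δ)·k, i.e. s·k^α = (n + g + δ)·k.
Dividing both sides by k: k^(1−α) = s / (n + g + δ).
k^0.63 = 0.24 / (0.022 + 0.020 + 0.078) = 0.24 / 0.120 = 2.0000
k* = 2.0000^(1/0.63) ≈ 3.0049
y* = (k*)^α = 3.0049^0.37 ≈ 1.5024
c* = (1 − s)·y* = (1 − 0.24) × 1.5024 ≈ 1.1418

c* ≈ 1.14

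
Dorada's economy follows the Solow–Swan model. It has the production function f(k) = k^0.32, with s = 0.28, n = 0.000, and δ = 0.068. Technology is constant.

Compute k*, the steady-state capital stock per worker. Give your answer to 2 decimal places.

k* = 8.01

Steady state requires s·f(k) = (n + δ)·k, i.e. s·k^α = (n + δ)·k.
Dividing both sides by k: k^(1−α) = s / (n + δ).
k^0.68 = 0.28 / (0.000 + 0.068) = 0.28 / 0.068 = 4.1176
k* = 4.1176^(1/0.68) ≈ 8.0147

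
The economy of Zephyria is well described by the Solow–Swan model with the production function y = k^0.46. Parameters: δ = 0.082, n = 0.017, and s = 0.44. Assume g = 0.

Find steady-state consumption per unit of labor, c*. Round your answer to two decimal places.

At the steady state, Δk = 0, so s·k^α = (n + δ)·k.
Dividing both sides by k: k^(1−α) = s / (n + δ).
k^0.54 = 0.44 / (0.017 + 0.082) = 0.44 / 0.099 = 4.4444
k* = 4.4444^(1/0.54) ≈ 15.8363
y* = (k*)^α = 15.8363^0.46 ≈ 3.5632
c* = (1 − s)·y* = (1 − 0.44) × 3.5632 ≈ 1.9954

c* ≈ 2.00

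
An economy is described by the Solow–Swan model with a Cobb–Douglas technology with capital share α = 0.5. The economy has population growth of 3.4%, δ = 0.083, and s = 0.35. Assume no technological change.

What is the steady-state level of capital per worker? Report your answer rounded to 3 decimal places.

k* ≈ 8.949

In steady state, investment equals break-even investment: s·k^α = (n + δ)·k.
Rearranging, k^(1−α) = s / (n + δ).
k^0.5 = 0.35 / (0.034 + 0.083) = 0.35 / 0.117 = 2.9915
k* = 2.9915^(1/0.5) ≈ 8.9491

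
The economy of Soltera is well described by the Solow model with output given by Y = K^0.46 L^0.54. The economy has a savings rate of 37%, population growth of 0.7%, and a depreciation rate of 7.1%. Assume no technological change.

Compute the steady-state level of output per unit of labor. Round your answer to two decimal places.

y* ≈ 3.77

Steady state requires s·f(k) = (n + δ)·k, i.e. s·k^α = (n + δ)·k.
Rearranging, k^(1−α) = s / (n + δ).
k^0.54 = 0.37 / (0.007 + 0.071) = 0.37 / 0.078 = 4.7436
k* = 4.7436^(1/0.54) ≈ 17.8670
y* = (k*)^α = 17.8670^0.46 ≈ 3.7666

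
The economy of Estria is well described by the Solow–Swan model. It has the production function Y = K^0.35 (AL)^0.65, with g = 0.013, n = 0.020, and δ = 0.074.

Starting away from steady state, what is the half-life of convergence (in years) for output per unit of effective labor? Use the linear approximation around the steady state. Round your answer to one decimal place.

Near the steady state the convergence rate is λ = (1 − α)(n + g + δ).
λ = (1 − 0.35) × 0.107 = 0.65 × 0.107 = 0.06955
Half-life = ln 2 / λ = 0.6931 / 0.06955 ≈ 9.97 years

about 10.0 years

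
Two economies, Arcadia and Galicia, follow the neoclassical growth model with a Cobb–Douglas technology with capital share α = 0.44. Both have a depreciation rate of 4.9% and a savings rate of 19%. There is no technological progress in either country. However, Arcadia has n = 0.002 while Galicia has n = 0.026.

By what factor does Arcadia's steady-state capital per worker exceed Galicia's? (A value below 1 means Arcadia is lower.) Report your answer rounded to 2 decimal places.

Steady-state k* = [s/(n + δ)]^(1/(1−α)), so the ratio is [ (s_A/(n + δ)_A) / (s_G/(n + δ)_G) ]^1.7857.
s_A/(n + δ)_A = 0.19/0.051 = 3.7255; s_G/(n + δ)_G = 0.19/0.075 = 2.5333.
Ratio = (3.7255/2.5333)^1.7857 = 1.4706^1.7857 ≈ 1.9911

ratio ≈ 1.99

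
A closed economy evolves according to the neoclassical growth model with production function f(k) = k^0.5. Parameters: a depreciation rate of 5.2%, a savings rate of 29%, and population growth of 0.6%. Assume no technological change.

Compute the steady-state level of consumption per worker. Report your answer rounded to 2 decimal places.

At the steady state, Δk = 0, so s·k^α = (n + δ)·k.
Dividing both sides by k: k^(1−α) = s / (n + δ).
k^0.5 = 0.29 / (0.006 + 0.052) = 0.29 / 0.058 = 5.0000
k* = 5.0000^(1/0.5) ≈ 25.0000
y* = (k*)^α = 25.0000^0.5 ≈ 5.0000
c* = (1 − s)·y* = (1 − 0.29) × 5.0000 ≈ 3.5500

c* ≈ 3.55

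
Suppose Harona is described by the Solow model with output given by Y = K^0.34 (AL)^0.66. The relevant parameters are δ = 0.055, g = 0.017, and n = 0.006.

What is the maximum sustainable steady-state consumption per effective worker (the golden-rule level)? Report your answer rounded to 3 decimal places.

c_gold ≈ 1.409

At the golden rule, f'(k) = n + g + δ, so α·k^(α−1) = n + g + δ and k_gold = (α/(n + g + δ))^(1/(1−α)).
k_gold = (0.34/0.078)^(1/0.66) = 4.3590^1.5152 ≈ 9.3068
c_gold = f(k_gold) − (n + g + δ)·k_gold = 2.1350 − 0.078×9.3068 ≈ 1.4091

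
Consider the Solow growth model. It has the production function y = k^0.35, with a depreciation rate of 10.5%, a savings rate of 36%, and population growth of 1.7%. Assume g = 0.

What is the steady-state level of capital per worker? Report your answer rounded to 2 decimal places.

k* = 5.28

In steady state, investment equals break-even investment: s·k^α = (n + δ)·k.
Rearranging, k^(1−α) = s / (n + δ).
k^0.65 = 0.36 / (0.017 + 0.105) = 0.36 / 0.122 = 2.9508
k* = 2.9508^(1/0.65) ≈ 5.2843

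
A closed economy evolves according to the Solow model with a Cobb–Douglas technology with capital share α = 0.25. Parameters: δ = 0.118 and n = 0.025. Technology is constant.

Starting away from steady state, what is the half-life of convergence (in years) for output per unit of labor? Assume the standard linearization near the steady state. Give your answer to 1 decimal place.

about 6.5 years

Near the steady state the convergence rate is λ = (1 − α)(n + δ).
λ = (1 − 0.25) × 0.143 = 0.75 × 0.143 = 0.10725
Half-life = ln 2 / λ = 0.6931 / 0.10725 ≈ 6.46 years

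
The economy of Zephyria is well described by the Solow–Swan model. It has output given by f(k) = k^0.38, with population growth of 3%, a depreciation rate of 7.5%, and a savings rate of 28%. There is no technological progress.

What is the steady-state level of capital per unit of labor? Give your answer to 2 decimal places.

At the steady state, Δk = 0, so s·k^α = (n + δ)·k.
Rearranging, k^(1−α) = s / (n + δ).
k^0.62 = 0.28 / (0.030 + 0.075) = 0.28 / 0.105 = 2.6667
k* = 2.6667^(1/0.62) ≈ 4.8647

k* = 4.86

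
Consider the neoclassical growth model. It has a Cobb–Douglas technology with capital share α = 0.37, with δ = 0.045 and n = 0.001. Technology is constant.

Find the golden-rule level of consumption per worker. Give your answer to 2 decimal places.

At the golden rule, f'(k) = n + δ, so α·k^(α−1) = n + δ and k_gold = (α/(n + δ))^(1/(1−α)).
k_gold = (0.37/0.046)^(1/0.63) = 8.0435^1.5873 ≈ 27.3661
c_gold = f(k_gold) − (n + δ)·k_gold = 3.4023 − 0.046×27.3661 ≈ 2.1435

c_gold ≈ 2.14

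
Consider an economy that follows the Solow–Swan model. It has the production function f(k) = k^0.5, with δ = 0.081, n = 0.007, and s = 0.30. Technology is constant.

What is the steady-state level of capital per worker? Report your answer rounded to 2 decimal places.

Steady state requires s·f(k) = (n + δ)·k, i.e. s·k^α = (n + δ)·k.
Dividing both sides by k: k^(1−α) = s / (n + δ).
k^0.5 = 0.30 / (0.007 + 0.081) = 0.30 / 0.088 = 3.4091
k* = 3.4091^(1/0.5) ≈ 11.6220

k* = 11.62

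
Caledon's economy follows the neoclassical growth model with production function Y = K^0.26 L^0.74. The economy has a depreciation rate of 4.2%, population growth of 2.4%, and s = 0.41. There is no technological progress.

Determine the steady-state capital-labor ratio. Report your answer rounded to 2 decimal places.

In steady state, investment equals break-even investment: s·k^α = (n + δ)·k.
Rearranging, k^(1−α) = s / (n + δ).
k^0.74 = 0.41 / (0.024 + 0.042) = 0.41 / 0.066 = 6.2121
k* = 6.2121^(1/0.74) ≈ 11.8017

k* ≈ 11.80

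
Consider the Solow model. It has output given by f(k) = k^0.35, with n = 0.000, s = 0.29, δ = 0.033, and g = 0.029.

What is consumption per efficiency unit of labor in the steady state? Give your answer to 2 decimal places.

In steady state, investment equals break-even investment: s·k^α = (n + g + δ)·k.
Dividing both sides by k: k^(1−α) = s / (n + g + δ).
k^0.65 = 0.29 / (0.000 + 0.029 + 0.033) = 0.29 / 0.062 = 4.6774
k* = 4.6774^(1/0.65) ≈ 10.7344
y* = (k*)^α = 10.7344^0.35 ≈ 2.2949
c* = (1 − s)·y* = (1 − 0.29) × 2.2949 ≈ 1.6294

c* ≈ 1.63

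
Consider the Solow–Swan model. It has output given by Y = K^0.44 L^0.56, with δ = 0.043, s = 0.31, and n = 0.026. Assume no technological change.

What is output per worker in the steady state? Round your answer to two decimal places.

y* = 3.26

In steady state, investment equals break-even investment: s·k^α = (n + δ)·k.
Dividing both sides by k: k^(1−α) = s / (n + δ).
k^0.56 = 0.31 / (0.026 + 0.043) = 0.31 / 0.069 = 4.4928
k* = 4.4928^(1/0.56) ≈ 14.6288
y* = (k*)^α = 14.6288^0.44 ≈ 3.2561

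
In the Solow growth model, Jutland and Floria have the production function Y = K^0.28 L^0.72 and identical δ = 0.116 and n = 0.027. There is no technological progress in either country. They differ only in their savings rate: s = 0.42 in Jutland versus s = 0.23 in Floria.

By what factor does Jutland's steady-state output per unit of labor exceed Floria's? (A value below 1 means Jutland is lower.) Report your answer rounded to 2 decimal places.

ratio ≈ 1.26

Steady-state y* = [s/(n + δ)]^(α/(1−α)), so the ratio is [ (s_J/(n + δ)_J) / (s_F/(n + δ)_F) ]^0.3889.
s_J/(n + δ)_J = 0.42/0.143 = 2.9371; s_F/(n + δ)_F = 0.23/0.143 = 1.6084.
Ratio = (2.9371/1.6084)^0.3889 = 1.8261^0.3889 ≈ 1.2639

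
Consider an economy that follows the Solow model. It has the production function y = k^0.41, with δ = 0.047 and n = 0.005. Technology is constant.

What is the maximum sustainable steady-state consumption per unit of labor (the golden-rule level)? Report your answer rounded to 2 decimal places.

c_gold ≈ 2.48

At the golden rule, f'(k) = n + δ, so α·k^(α−1) = n + δ and k_gold = (α/(n + δ))^(1/(1−α)).
k_gold = (0.41/0.052)^(1/0.59) = 7.8846^1.6949 ≈ 33.1094
c_gold = f(k_gold) − (n + δ)·k_gold = 4.1993 − 0.052×33.1094 ≈ 2.4776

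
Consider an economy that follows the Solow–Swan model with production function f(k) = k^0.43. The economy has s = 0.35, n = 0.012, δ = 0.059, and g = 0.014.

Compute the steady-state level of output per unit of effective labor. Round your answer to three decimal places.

At the steady state, Δk = 0, so s·k^α = (n + g + δ)·k.
Dividing both sides by k: k^(1−α) = s / (n + g + δ).
k^0.57 = 0.35 / (0.012 + 0.014 + 0.059) = 0.35 / 0.085 = 4.1176
k* = 4.1176^(1/0.57) ≈ 11.9763
y* = (k*)^α = 11.9763^0.43 ≈ 2.9086

y* = 2.909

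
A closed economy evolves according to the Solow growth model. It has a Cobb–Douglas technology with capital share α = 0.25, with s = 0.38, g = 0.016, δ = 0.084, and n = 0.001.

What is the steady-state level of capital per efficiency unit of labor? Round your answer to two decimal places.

At the steady state, Δk = 0, so s·k^α = (n + g + δ)·k.
Dividing both sides by k: k^(1−α) = s / (n + g + δ).
k^0.75 = 0.38 / (0.001 + 0.016 + 0.084) = 0.38 / 0.101 = 3.7624
k* = 3.7624^(1/0.75) ≈ 5.8518

k* = 5.85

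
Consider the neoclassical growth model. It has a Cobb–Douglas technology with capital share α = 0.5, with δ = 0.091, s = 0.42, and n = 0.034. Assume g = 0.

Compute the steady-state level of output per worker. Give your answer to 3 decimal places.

y* ≈ 3.360

Steady state requires s·f(k) = (n + δ)·k, i.e. s·k^α = (n + δ)·k.
Rearranging, k^(1−α) = s / (n + δ).
k^0.5 = 0.42 / (0.034 + 0.091) = 0.42 / 0.125 = 3.3600
k* = 3.3600^(1/0.5) ≈ 11.2896
y* = (k*)^α = 11.2896^0.5 ≈ 3.3600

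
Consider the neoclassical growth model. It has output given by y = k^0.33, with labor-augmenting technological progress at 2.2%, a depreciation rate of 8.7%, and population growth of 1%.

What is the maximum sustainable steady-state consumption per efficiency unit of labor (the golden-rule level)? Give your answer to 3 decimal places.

At the golden rule, f'(k) = n + g + δ, so α·k^(α−1) = n + g + δ and k_gold = (α/(n + g + δ))^(1/(1−α)).
k_gold = (0.33/0.119)^(1/0.67) = 2.7731^1.4925 ≈ 4.5827
c_gold = f(k_gold) − (n + g + δ)·k_gold = 1.6526 − 0.119×4.5827 ≈ 1.1073

c_gold ≈ 1.107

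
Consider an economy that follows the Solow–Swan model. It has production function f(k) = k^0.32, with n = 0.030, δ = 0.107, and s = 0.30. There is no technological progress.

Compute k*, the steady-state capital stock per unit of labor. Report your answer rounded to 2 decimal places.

Steady state requires s·f(k) = (n + δ)·k, i.e. s·k^α = (n + δ)·k.
Dividing both sides by k: k^(1−α) = s / (n + δ).
k^0.68 = 0.30 / (0.030 + 0.107) = 0.30 / 0.137 = 2.1898
k* = 2.1898^(1/0.68) ≈ 3.1666

k* ≈ 3.17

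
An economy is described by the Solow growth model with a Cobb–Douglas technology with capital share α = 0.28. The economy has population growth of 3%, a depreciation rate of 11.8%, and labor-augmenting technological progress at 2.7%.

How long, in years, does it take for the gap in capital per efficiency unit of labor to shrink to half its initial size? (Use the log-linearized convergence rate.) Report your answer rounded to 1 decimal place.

Near the steady state the convergence rate is λ = (1 − α)(n + g + δ).
λ = (1 − 0.28) × 0.175 = 0.72 × 0.175 = 0.1260
Half-life = ln 2 / λ = 0.6931 / 0.1260 ≈ 5.50 years

half-life ≈ 5.5 years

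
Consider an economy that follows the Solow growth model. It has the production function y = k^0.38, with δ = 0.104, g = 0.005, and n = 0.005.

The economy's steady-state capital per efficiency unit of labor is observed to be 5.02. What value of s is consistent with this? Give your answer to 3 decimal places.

s ≈ 0.310

Steady state requires s·f(k) = (n + g + δ)·k, i.e. s·k^α = (n + g + δ)·k.
So s / (n + g + δ) = (k*)^(1−α) = 5.02^0.62 = 2.7192.
Therefore s = 2.7192 × (n + g + δ) = 2.7192 × 0.114 = 0.3100.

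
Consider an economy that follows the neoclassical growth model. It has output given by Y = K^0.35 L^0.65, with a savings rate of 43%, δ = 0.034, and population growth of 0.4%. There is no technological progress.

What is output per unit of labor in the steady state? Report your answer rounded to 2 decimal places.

In steady state, investment equals break-even investment: s·k^α = (n + δ)·k.
Rearranging, k^(1−α) = s / (n + δ).
k^0.65 = 0.43 / (0.004 + 0.034) = 0.43 / 0.038 = 11.3158
k* = 11.3158^(1/0.65) ≈ 41.7883
y* = (k*)^α = 41.7883^0.35 ≈ 3.6929

y* ≈ 3.69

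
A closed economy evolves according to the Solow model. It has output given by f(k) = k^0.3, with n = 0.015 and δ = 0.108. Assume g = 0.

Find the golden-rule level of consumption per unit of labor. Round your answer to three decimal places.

At the golden rule, f'(k) = n + δ, so α·k^(α−1) = n + δ and k_gold = (α/(n + δ))^(1/(1−α)).
k_gold = (0.3/0.123)^(1/0.7) = 2.4390^1.4286 ≈ 3.5741
c_gold = f(k_gold) − (n + δ)·k_gold = 1.4654 − 0.123×3.5741 ≈ 1.0258

c_gold ≈ 1.026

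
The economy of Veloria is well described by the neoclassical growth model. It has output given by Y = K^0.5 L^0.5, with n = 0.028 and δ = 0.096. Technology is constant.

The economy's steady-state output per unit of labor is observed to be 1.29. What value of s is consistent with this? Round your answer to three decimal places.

In steady state, investment equals break-even investment: s·k^α = (n + δ)·k.
Since y* = [s/(n + δ)]^(α/(1−α)), we have s/(n + δ) = (y*)^((1−α)/α) = 1.29^1 = 1.2900.
Therefore s = 1.2900 × (n + δ) = 1.2900 × 0.124 = 0.1600.

s ≈ 0.160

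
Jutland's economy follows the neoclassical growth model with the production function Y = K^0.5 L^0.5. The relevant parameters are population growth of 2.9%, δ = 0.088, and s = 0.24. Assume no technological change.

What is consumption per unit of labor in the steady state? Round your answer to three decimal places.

Steady state requires s·f(k) = (n + δ)·k, i.e. s·k^α = (n + δ)·k.
Rearranging, k^(1−α) = s / (n + δ).
k^0.5 = 0.24 / (0.029 + 0.088) = 0.24 / 0.117 = 2.0513
k* = 2.0513^(1/0.5) ≈ 4.2078
y* = (k*)^α = 4.2078^0.5 ≈ 2.0513
c* = (1 − s)·y* = (1 − 0.24) × 2.0513 ≈ 1.5590

c* ≈ 1.559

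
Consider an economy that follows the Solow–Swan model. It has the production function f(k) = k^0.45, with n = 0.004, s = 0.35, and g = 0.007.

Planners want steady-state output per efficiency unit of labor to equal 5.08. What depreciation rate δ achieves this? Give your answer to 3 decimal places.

Steady state requires s·f(k) = (n + g + δ)·k, i.e. s·k^α = (n + g + δ)·k.
Since y* = [s/(n + g + δ)]^(α/(1−α)), we have s/(n + g + δ) = (y*)^((1−α)/α) = 5.08^1.2222 = 7.2896.
Therefore n + g + δ = s / 7.2896 = 0.35 / 7.2896 = 0.0480, so δ = 0.0480 − 0.011 = 0.0370.

δ ≈ 0.037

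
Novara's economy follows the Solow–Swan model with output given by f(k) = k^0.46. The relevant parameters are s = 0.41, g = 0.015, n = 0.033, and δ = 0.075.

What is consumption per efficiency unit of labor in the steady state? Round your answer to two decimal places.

c* ≈ 1.65

Steady state requires s·f(k) = (n + g + δ)·k, i.e. s·k^α = (n + g + δ)·k.
Dividing both sides by k: k^(1−α) = s / (n + g + δ).
k^0.54 = 0.41 / (0.033 + 0.015 + 0.075) = 0.41 / 0.123 = 3.3333
k* = 3.3333^(1/0.54) ≈ 9.2958
y* = (k*)^α = 9.2958^0.46 ≈ 2.7888
c* = (1 − s)·y* = (1 − 0.41) × 2.7888 ≈ 1.6454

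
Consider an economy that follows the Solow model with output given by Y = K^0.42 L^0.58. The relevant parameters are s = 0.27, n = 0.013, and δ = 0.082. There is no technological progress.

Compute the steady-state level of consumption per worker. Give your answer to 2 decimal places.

At the steady state, Δk = 0, so s·k^α = (n + δ)·k.
Rearranging, k^(1−α) = s / (n + δ).
k^0.58 = 0.27 / (0.013 + 0.082) = 0.27 / 0.095 = 2.8421
k* = 2.8421^(1/0.58) ≈ 6.0553
y* = (k*)^α = 6.0553^0.42 ≈ 2.1306
c* = (1 − s)·y* = (1 − 0.27) × 2.1306 ≈ 1.5553

c* ≈ 1.56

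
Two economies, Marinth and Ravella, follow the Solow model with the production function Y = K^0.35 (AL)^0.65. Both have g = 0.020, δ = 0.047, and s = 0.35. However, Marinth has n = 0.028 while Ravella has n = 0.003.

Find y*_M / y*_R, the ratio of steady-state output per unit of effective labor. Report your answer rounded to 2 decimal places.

Steady-state y* = [s/(n + g + δ)]^(α/(1−α)), so the ratio is [ (s_M/(n + g + δ)_M) / (s_R/(n + g + δ)_R) ]^0.5385.
s_M/(n + g + δ)_M = 0.35/0.095 = 3.6842; s_R/(n + g + δ)_R = 0.35/0.070 = 5.0000.
Ratio = (3.6842/5.0000)^0.5385 = 0.7368^0.5385 ≈ 0.8483

ratio ≈ 0.85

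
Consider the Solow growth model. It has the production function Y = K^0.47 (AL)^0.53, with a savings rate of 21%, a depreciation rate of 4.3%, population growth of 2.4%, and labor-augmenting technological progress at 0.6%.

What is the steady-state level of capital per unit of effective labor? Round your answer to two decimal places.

k* ≈ 7.34

In steady state, investment equals break-even investment: s·k^α = (n + g + δ)·k.
Rearranging, k^(1−α) = s / (n + g + δ).
k^0.53 = 0.21 / (0.024 + 0.006 + 0.043) = 0.21 / 0.073 = 2.8767
k* = 2.8767^(1/0.53) ≈ 7.3424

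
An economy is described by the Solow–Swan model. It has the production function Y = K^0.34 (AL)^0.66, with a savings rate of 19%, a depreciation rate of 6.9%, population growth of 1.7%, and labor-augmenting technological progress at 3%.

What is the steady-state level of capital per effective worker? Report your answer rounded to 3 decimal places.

Steady state requires s·f(k) = (n + g + δ)·k, i.e. s·k^α = (n + g + δ)·k.
Dividing both sides by k: k^(1−α) = s / (n + g + δ).
k^0.66 = 0.19 / (0.017 + 0.030 + 0.069) = 0.19 / 0.116 = 1.6379
k* = 1.6379^(1/0.66) ≈ 2.1119

k* = 2.112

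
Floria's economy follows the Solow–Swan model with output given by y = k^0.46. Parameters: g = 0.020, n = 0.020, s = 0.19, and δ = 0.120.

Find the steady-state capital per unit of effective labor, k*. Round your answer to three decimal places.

Steady state requires s·f(k) = (n + g + δ)·k, i.e. s·k^α = (n + g + δ)·k.
Rearranging, k^(1−α) = s / (n + g + δ).
k^0.54 = 0.19 / (0.020 + 0.020 + 0.120) = 0.19 / 0.160 = 1.1875
k* = 1.1875^(1/0.54) ≈ 1.3747

k* ≈ 1.375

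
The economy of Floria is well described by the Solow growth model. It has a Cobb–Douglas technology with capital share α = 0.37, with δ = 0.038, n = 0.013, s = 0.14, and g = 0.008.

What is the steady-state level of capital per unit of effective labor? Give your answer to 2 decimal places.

k* ≈ 3.94

At the steady state, Δk = 0, so s·k^α = (n + g + δ)·k.
Rearranging, k^(1−α) = s / (n + g + δ).
k^0.63 = 0.14 / (0.013 + 0.008 + 0.038) = 0.14 / 0.059 = 2.3729
k* = 2.3729^(1/0.63) ≈ 3.9417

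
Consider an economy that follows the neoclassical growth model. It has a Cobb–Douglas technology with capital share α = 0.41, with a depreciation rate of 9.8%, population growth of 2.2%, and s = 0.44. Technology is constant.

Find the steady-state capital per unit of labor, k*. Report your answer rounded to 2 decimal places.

At the steady state, Δk = 0, so s·k^α = (n + δ)·k.
Rearranging, k^(1−α) = s / (n + δ).
k^0.59 = 0.44 / (0.022 + 0.098) = 0.44 / 0.120 = 3.6667
k* = 3.6667^(1/0.59) ≈ 9.0448

k* = 9.04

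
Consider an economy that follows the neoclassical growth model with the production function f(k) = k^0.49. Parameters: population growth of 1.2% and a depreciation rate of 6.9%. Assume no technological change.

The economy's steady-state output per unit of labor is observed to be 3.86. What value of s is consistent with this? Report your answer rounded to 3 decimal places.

s ≈ 0.330

Steady state requires s·f(k) = (n + δ)·k, i.e. s·k^α = (n + δ)·k.
Since y* = [s/(n + δ)]^(α/(1−α)), we have s/(n + δ) = (y*)^((1−α)/α) = 3.86^1.0408 = 4.0787.
Therefore s = 4.0787 × (n + δ) = 4.0787 × 0.081 = 0.3304.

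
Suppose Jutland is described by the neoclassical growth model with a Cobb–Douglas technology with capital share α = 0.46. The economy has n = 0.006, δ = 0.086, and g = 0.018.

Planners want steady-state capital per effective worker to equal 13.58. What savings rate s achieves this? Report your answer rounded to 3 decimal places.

s ≈ 0.450

At the steady state, Δk = 0, so s·k^α = (n + g + δ)·k.
So s / (n + g + δ) = (k*)^(1−α) = 13.58^0.54 = 4.0904.
Therefore s = 4.0904 × (n + g + δ) = 4.0904 × 0.110 = 0.4499.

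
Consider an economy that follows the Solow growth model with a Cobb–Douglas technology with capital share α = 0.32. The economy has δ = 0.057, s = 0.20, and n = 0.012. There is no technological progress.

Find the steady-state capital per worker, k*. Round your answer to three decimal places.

In steady state, investment equals break-even investment: s·k^α = (n + δ)·k.
Dividing both sides by k: k^(1−α) = s / (n + δ).
k^0.68 = 0.20 / (0.012 + 0.057) = 0.20 / 0.069 = 2.8986
k* = 2.8986^(1/0.68) ≈ 4.7829

k* = 4.783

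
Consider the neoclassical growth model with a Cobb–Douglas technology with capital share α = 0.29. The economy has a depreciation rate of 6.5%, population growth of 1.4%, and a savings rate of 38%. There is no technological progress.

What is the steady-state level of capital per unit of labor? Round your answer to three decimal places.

k* = 9.137

Steady state requires s·f(k) = (n + δ)·k, i.e. s·k^α = (n + δ)·k.
Rearranging, k^(1−α) = s / (n + δ).
k^0.71 = 0.38 / (0.014 + 0.065) = 0.38 / 0.079 = 4.8101
k* = 4.8101^(1/0.71) ≈ 9.1365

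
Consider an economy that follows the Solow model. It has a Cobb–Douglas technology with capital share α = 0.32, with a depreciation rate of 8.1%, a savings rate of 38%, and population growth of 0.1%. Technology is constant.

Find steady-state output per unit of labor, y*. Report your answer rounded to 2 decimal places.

In steady state, investment equals break-even investment: s·k^α = (n + δ)·k.
Dividing both sides by k: k^(1−α) = s / (n + δ).
k^0.68 = 0.38 / (0.001 + 0.081) = 0.38 / 0.082 = 4.6341
k* = 4.6341^(1/0.68) ≈ 9.5359
y* = (k*)^α = 9.5359^0.32 ≈ 2.0578

y* ≈ 2.06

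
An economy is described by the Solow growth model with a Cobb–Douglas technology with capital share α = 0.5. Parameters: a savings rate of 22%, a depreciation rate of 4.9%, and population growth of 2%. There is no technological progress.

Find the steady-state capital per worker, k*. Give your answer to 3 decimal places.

In steady state, investment equals break-even investment: s·k^α = (n + δ)·k.
Rearranging, k^(1−α) = s / (n + δ).
k^0.5 = 0.22 / (0.020 + 0.049) = 0.22 / 0.069 = 3.1884
k* = 3.1884^(1/0.5) ≈ 10.1659

k* ≈ 10.166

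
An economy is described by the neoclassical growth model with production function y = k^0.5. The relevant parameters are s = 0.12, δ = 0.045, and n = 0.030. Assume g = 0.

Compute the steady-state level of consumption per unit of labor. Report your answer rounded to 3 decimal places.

c* ≈ 1.408

In steady state, investment equals break-even investment: s·k^α = (n + δ)·k.
Dividing both sides by k: k^(1−α) = s / (n + δ).
k^0.5 = 0.12 / (0.030 + 0.045) = 0.12 / 0.075 = 1.6000
k* = 1.6000^(1/0.5) ≈ 2.5600
y* = (k*)^α = 2.5600^0.5 ≈ 1.6000
c* = (1 − s)·y* = (1 − 0.12) × 1.6000 ≈ 1.4080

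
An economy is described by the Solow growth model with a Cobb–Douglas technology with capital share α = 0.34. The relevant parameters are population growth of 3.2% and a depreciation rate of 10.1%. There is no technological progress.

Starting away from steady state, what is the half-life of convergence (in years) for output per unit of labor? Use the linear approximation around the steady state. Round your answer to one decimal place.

about 7.9 years

Near the steady state the convergence rate is λ = (1 − α)(n + δ).
λ = (1 − 0.34) × 0.133 = 0.66 × 0.133 = 0.08778
Half-life = ln 2 / λ = 0.6931 / 0.08778 ≈ 7.90 years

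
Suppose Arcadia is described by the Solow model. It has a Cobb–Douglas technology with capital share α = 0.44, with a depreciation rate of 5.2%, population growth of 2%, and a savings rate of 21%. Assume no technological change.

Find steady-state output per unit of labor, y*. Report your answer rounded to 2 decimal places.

In steady state, investment equals break-even investment: s·k^α = (n + δ)·k.
Dividing both sides by k: k^(1−α) = s / (n + δ).
k^0.56 = 0.21 / (0.020 + 0.052) = 0.21 / 0.072 = 2.9167
k* = 2.9167^(1/0.56) ≈ 6.7634
y* = (k*)^α = 6.7634^0.44 ≈ 2.3188

y* ≈ 2.32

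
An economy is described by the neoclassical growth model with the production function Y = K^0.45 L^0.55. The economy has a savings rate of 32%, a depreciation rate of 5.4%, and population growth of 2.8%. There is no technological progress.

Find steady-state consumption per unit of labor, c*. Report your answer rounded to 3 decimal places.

c* = 2.072

In steady state, investment equals break-even investment: s·k^α = (n + δ)·k.
Dividing both sides by k: k^(1−α) = s / (n + δ).
k^0.55 = 0.32 / (0.028 + 0.054) = 0.32 / 0.082 = 3.9024
k* = 3.9024^(1/0.55) ≈ 11.8891
y* = (k*)^α = 11.8891^0.45 ≈ 3.0466
c* = (1 − s)·y* = (1 − 0.32) × 3.0466 ≈ 2.0717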